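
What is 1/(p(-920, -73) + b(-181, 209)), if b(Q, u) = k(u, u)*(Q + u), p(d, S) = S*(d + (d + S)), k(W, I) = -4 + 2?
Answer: 1/139593 ≈ 7.1637e-6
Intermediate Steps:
k(W, I) = -2
p(d, S) = S*(S + 2*d) (p(d, S) = S*(d + (S + d)) = S*(S + 2*d))
b(Q, u) = -2*Q - 2*u (b(Q, u) = -2*(Q + u) = -2*Q - 2*u)
1/(p(-920, -73) + b(-181, 209)) = 1/(-73*(-73 + 2*(-920)) + (-2*(-181) - 2*209)) = 1/(-73*(-73 - 1840) + (362 - 418)) = 1/(-73*(-1913) - 56) = 1/(139649 - 56) = 1/139593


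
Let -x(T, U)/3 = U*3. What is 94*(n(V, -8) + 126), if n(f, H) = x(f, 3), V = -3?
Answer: 9306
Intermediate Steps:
x(T, U) = -9*U (x(T, U) = -3*U*3 = -9*U)
n(f, H) = -27 (n(f, H) = -9*3 = -27)
94*(n(V, -8) + 126) = 94*(-27 + 126) = 94*99 = 9306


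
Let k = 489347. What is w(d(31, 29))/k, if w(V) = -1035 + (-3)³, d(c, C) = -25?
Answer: -1062/489347 ≈ -0.0021702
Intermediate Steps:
w(V) = -1062 (w(V) = -1035 - 27 = -1062)
w(d(31, 29))/k = -1062/489347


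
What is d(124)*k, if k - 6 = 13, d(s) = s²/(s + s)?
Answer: 1178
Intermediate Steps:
d(s) = s/2 (d(s) = s²/((2*s)) = (1/(2*s))*s² = s/2)
k = 19 (k = 6 + 13 = 19)
d(124)*k = ((½)*124)*19 = 62*19 = 1178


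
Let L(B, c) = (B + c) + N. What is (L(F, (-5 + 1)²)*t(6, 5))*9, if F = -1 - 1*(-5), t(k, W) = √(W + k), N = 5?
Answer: 225*√11 ≈ 746.24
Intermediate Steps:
F = 4 (F = -1 + 5 = 4)
L(B, c) = 5 + B + c (L(B, c) = (B + c) + 5 = 5 + B + c)
(L(F, (-5 + 1)²)*t(6, 5))*9 = ((5 + 4 + (-5 + 1)²)*√(5 + 6))*9 = ((5 + 4 + (-4)²)*√11)*9 = ((5 + 4 + 16)*√11)*9 = (25*√11)*9 = 225*√11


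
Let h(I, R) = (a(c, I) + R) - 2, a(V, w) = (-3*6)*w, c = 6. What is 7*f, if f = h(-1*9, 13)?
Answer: 1211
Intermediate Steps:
a(V, w) = -18*w
h(I, R) = -2 + R - 18*I (h(I, R) = (-18*I + R) - 2 = (R - 18*I) - 2 = -2 + R - 18*I)
f = 173 (f = -2 + 13 - (-18)*9 = -2 + 13 - 18*(-9) = -2 + 13 + 162 = 173)
7*f = 7*173 = 1211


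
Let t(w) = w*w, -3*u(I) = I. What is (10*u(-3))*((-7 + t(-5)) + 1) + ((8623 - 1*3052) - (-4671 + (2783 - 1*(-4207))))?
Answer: 3442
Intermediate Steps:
u(I) = -I/3
t(w) = w²
(10*u(-3))*((-7 + t(-5)) + 1) + ((8623 - 1*3052) - (-4671 + (2783 - 1*(-4207)))) = (10*(-⅓*(-3)))*((-7 + (-5)²) + 1) + ((8623 - 1*3052) - (-4671 + (2783 - 1*(-4207)))) = (10*1)*((-7 + 25) + 1) + ((8623 - 3052) - (-4671 + (2783 + 4207))) = 10*(18 + 1) + (5571 - (-4671 + 6990)) = 10*19 + (5571 - 1*2319) = 190 + (5571 - 2319) = 190 + 3252 = 3442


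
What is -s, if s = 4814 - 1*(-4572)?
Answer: -9386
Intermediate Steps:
s = 9386 (s = 4814 + 4572 = 9386)
-s = -1*9386 = -9386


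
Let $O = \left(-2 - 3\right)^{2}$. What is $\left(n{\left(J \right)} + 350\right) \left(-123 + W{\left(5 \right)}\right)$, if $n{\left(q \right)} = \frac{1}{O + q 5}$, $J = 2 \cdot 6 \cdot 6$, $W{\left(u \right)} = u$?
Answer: $- \frac{15900618}{385} \approx -41300.0$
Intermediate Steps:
$O = 25$ ($O = \left(-5\right)^{2} = 25$)
$J = 72$ ($J = 12 \cdot 6 = 72$)
$n{\left(q \right)} = \frac{1}{25 + 5 q}$ ($n{\left(q \right)} = \frac{1}{25 + q 5} = \frac{1}{25 + 5 q}$)
$\left(n{\left(J \right)} + 350\right) \left(-123 + W{\left(5 \right)}\right) = \left(\frac{1}{5 \left(5 + 72\right)} + 350\right) \left(-123 + 5\right) = \left(\frac{1}{5 \cdot 77} + 350\right) \left(-118\right) = \left(\frac{1}{5} \cdot \frac{1}{77} + 350\right) \left(-118\right) = \left(\frac{1}{385} + 350\right) \left(-118\right) = \frac{134751}{385} \left(-118\right) = - \frac{15900618}{385}$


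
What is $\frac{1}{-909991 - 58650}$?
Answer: $- \frac{1}{968641} \approx -1.0324 \cdot 10^{-6}$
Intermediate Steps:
$\frac{1}{-909991 - 58650} = \frac{1}{-968641} = - \frac{1}{968641}$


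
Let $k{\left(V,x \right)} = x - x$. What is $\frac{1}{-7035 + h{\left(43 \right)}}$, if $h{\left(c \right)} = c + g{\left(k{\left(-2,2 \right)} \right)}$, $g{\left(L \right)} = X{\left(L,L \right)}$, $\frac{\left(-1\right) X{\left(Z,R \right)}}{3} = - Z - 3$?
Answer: $- \frac{1}{6983} \approx -0.0001432$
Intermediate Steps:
$k{\left(V,x \right)} = 0$
$X{\left(Z,R \right)} = 9 + 3 Z$ ($X{\left(Z,R \right)} = - 3 \left(- Z - 3\right) = - 3 \left(-3 - Z\right) = 9 + 3 Z$)
$g{\left(L \right)} = 9 + 3 L$
$h{\left(c \right)} = 9 + c$ ($h{\left(c \right)} = c + \left(9 + 3 \cdot 0\right) = c + \left(9 + 0\right) = c + 9 = 9 + c$)
$\frac{1}{-7035 + h{\left(43 \right)}} = \frac{1}{-7035 + \left(9 + 43\right)} = \frac{1}{-7035 + 52} = \frac{1}{-6983} = - \frac{1}{6983}$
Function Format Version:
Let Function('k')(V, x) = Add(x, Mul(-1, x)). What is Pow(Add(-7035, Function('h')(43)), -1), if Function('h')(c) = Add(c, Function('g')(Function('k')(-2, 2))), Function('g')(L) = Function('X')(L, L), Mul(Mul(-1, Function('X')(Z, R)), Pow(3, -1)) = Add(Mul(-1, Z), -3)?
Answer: Rational(-1, 6983) ≈ -0.00014320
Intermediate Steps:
Function('k')(V, x) = 0
Function('X')(Z, R) = Add(9, Mul(3, Z)) (Function('X')(Z, R) = Mul(-3, Add(Mul(-1, Z), -3)) = Mul(-3, Add(-3, Mul(-1, Z))) = Add(9, Mul(3, Z)))
Function('g')(L) = Add(9, Mul(3, L))
Function('h')(c) = Add(9, c) (Function('h')(c) = Add(c, Add(9, Mul(3, 0))) = Add(c, Add(9, 0)) = Add(c, 9) = Add(9, c))
Pow(Add(-7035, Function('h')(43)), -1) = Pow(Add(-7035, Add(9, 43)), -1) = Pow(Add(-7035, 52), -1) = Pow(-6983, -1) = Rational(-1, 6983)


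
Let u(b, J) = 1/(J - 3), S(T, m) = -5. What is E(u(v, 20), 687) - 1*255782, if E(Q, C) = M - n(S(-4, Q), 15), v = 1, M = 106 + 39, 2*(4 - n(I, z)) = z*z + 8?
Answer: -511049/2 ≈ -2.5552e+5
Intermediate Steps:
n(I, z) = -z**2/2 (n(I, z) = 4 - (z*z + 8)/2 = 4 - (z**2 + 8)/2 = 4 - (8 + z**2)/2 = 4 + (-4 - z**2/2) = -z**2/2)
M = 145
u(b, J) = 1/(-3 + J)
E(Q, C) = 515/2 (E(Q, C) = 145 - (-1)*15**2/2 = 145 - (-1)*225/2 = 145 - 1*(-225/2) = 145 + 225/2 = 515/2)
E(u(v, 20), 687) - 1*255782 = 515/2 - 1*255782 = 515/2 - 255782 = -511049/2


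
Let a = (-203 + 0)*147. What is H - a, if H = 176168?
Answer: 206009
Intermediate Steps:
a = -29841 (a = -203*147 = -29841)
H - a = 176168 - 1*(-29841) = 176168 + 29841 = 206009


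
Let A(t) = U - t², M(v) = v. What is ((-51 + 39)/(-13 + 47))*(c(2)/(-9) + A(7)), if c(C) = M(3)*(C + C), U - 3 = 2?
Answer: 16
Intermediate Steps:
U = 5 (U = 3 + 2 = 5)
A(t) = 5 - t²
c(C) = 6*C (c(C) = 3*(C + C) = 3*(2*C) = 6*C)
((-51 + 39)/(-13 + 47))*(c(2)/(-9) + A(7)) = ((-51 + 39)/(-13 + 47))*((6*2)/(-9) + (5 - 1*7²)) = (-12/34)*(12*(-⅑) + (5 - 1*49)) = (-12*1/34)*(-4/3 + (5 - 49)) = -6*(-4/3 - 44)/17 = -6/17*(-136/3) = 16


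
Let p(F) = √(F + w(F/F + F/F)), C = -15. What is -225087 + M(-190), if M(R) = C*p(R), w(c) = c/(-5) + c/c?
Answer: -225087 - 3*I*√4735 ≈ -2.2509e+5 - 206.43*I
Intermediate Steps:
w(c) = 1 - c/5 (w(c) = c*(-⅕) + 1 = -c/5 + 1 = 1 - c/5)
p(F) = √(⅗ + F) (p(F) = √(F + (1 - (F/F + F/F)/5)) = √(F + (1 - (1 + 1)/5)) = √(F + (1 - ⅕*2)) = √(F + (1 - ⅖)) = √(F + ⅗) = √(⅗ + F))
M(R) = -3*√(15 + 25*R)
-225087 + M(-190) = -225087 - 3*√(15 + 25*(-190)) = -225087 - 3*√(15 - 4750) = -225087 - 3*I*√4735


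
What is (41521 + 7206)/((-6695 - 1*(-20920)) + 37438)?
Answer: 48727/51663 ≈ 0.94317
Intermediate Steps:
(41521 + 7206)/((-6695 - 1*(-20920)) + 37438) = 48727/((-6695 + 20920) + 37438) = 48727/(14225 + 37438) = 48727/51663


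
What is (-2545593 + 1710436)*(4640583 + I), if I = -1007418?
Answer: -3034263181905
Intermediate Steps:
(-2545593 + 1710436)*(4640583 + I) = (-2545593 + 1710436)*(4640583 - 1007418) = -835157*3633165 = -3034263181905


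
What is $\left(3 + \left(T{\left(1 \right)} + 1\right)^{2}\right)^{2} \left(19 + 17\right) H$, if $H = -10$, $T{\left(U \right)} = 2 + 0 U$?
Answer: $-51840$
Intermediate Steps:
$T{\left(U \right)} = 2$ ($T{\left(U \right)} = 2 + 0 = 2$)
$\left(3 + \left(T{\left(1 \right)} + 1\right)^{2}\right)^{2} \left(19 + 17\right) H = \left(3 + \left(2 + 1\right)^{2}\right)^{2} \left(19 + 17\right) \left(-10\right) = \left(3 + 3^{2}\right)^{2} \cdot 36 \left(-10\right) = \left(3 + 9\right)^{2} \cdot 36 \left(-10\right) = 12^{2} \cdot 36 \left(-10\right) = 144 \cdot 36 \left(-10\right) = 5184 \left(-10\right) = -51840$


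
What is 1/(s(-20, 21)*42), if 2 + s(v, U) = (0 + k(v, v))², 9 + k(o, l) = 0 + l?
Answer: 1/35238 ≈ 2.8378e-5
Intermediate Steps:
k(o, l) = -9 + l (k(o, l) = -9 + (0 + l) = -9 + l)
s(v, U) = -2 + (-9 + v)² (s(v, U) = -2 + (0 + (-9 + v))² = -2 + (-9 + v)²)
1/(s(-20, 21)*42) = 1/((-2 + (-9 - 20)²)*42) = 1/((-2 + (-29)²)*42) = 1/((-2 + 841)*42) = 1/(839*42) = 1/35238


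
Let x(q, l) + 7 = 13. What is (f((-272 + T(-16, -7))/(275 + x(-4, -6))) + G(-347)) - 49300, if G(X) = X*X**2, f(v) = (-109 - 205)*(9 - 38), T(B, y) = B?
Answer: -41822117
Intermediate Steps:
x(q, l) = 6 (x(q, l) = -7 + 13 = 6)
f(v) = 9106 (f(v) = -314*(-29) = 9106)
G(X) = X**3
(f((-272 + T(-16, -7))/(275 + x(-4, -6))) + G(-347)) - 49300 = (9106 + (-347)**3) - 49300 = (9106 - 41781923) - 49300 = -41772817 - 49300 = -41822117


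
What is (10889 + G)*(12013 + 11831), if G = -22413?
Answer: -274778256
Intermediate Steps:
(10889 + G)*(12013 + 11831) = (10889 - 22413)*(12013 + 11831) = -11524*23844 = -274778256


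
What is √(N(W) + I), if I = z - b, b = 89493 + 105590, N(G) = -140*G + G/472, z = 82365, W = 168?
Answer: I*√474243239/59 ≈ 369.1*I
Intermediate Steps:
N(G) = -66079*G/472 (N(G) = -140*G + G*(1/472) = -140*G + G/472 = -66079*G/472)
b = 195083
I = -112718 (I = 82365 - 1*195083 = 82365 - 195083 = -112718)
√(N(W) + I) = √(-66079/472*168 - 112718) = √(-1387659/59 - 112718) = √(-8038021/59) = I*√474243239/59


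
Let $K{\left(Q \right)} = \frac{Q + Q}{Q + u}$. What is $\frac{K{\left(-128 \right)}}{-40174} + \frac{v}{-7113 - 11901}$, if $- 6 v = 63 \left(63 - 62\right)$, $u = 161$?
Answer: $\frac{6262625}{8402552796} \approx 0.00074532$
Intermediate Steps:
$K{\left(Q \right)} = \frac{2 Q}{161 + Q}$ ($K{\left(Q \right)} = \frac{Q + Q}{Q + 161} = \frac{2 Q}{161 + Q}$)
$v = - \frac{21}{2}$ ($v = - \frac{63 \left(63 - 62\right)}{6} = - \frac{63 \cdot 1}{6} = \left(- \frac{1}{6}\right) 63 = - \frac{21}{2} \approx -10.5$)
$\frac{K{\left(-128 \right)}}{-40174} + \frac{v}{-7113 - 11901} = \frac{2 \left(-128\right) \frac{1}{161 - 128}}{-40174} - \frac{21}{2 \left(-7113 - 11901\right)} = 2 \left(-128\right) \frac{1}{33} \left(- \frac{1}{40174}\right) - \frac{21}{2 \left(-7113 - 11901\right)} = 2 \left(-128\right) \frac{1}{33} \left(- \frac{1}{40174}\right) - \frac{21}{2 \left(-19014\right)} = \left(- \frac{256}{33}\right) \left(- \frac{1}{40174}\right) - - \frac{7}{12676} = \frac{128}{662871} + \frac{7}{12676} = \frac{6262625}{8402552796}$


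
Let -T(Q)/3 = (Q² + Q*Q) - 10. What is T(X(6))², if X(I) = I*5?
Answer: 28836900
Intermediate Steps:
X(I) = 5*I
T(Q) = 30 - 6*Q² (T(Q) = -3*((Q² + Q*Q) - 10) = -3*((Q² + Q²) - 10) = -3*(2*Q² - 10) = -3*(-10 + 2*Q²) = 30 - 6*Q²)
T(X(6))² = (30 - 6*(5*6)²)² = (30 - 6*30²)² = (30 - 6*900)² = (30 - 5400)² = (-5370)² = 28836900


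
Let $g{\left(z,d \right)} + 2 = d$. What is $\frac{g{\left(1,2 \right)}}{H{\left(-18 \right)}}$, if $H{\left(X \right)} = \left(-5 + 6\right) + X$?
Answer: $0$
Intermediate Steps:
$g{\left(z,d \right)} = -2 + d$
$H{\left(X \right)} = 1 + X$
$\frac{g{\left(1,2 \right)}}{H{\left(-18 \right)}} = \frac{-2 + 2}{1 - 18} = \frac{1}{-17} \cdot 0 = \left(- \frac{1}{17}\right) 0 = 0$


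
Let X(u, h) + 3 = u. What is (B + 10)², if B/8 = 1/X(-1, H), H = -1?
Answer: 64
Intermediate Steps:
X(u, h) = -3 + u
B = -2 (B = 8/(-3 - 1) = 8/(-4) = 8*(-¼) = -2)
(B + 10)² = (-2 + 10)² = 8² = 64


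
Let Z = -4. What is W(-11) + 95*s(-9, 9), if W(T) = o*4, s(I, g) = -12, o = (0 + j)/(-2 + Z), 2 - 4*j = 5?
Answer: -2279/2 ≈ -1139.5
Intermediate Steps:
j = -¾ (j = ½ - ¼*5 = ½ - 5/4 = -¾ ≈ -0.75000)
o = ⅛ (o = (0 - ¾)/(-2 - 4) = -¾/(-6) = -¾*(-⅙) = ⅛ ≈ 0.12500)
W(T) = ½ (W(T) = (⅛)*4 = ½)
W(-11) + 95*s(-9, 9) = ½ + 95*(-12) = ½ - 1140 = -2279/2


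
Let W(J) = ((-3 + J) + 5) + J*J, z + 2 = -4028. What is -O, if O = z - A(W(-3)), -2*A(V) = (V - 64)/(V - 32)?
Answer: 24173/6 ≈ 4028.8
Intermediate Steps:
z = -4030 (z = -2 - 4028 = -4030)
W(J) = 2 + J + J² (W(J) = (2 + J) + J² = 2 + J + J²)
A(V) = -(-64 + V)/(2*(-32 + V)) (A(V) = -(V - 64)/(2*(V - 32)) = -(-64 + V)/(2*(-32 + V)))
O = -24173/6 (O = -4030 - (64 - (2 - 3 + (-3)²))/(2*(-32 + (2 - 3 + (-3)²))) = -4030 - (64 - (2 - 3 + 9))/(2*(-32 + (2 - 3 + 9))) = -4030 - (64 - 1*8)/(2*(-32 + 8)) = -4030 - (64 - 8)/(2*(-24)) = -4030 - (-1)*56/(2*24) = -4030 - 1*(-7/6) = -4030 + 7/6 = -24173/6 ≈ -4028.8)
-O = -1*(-24173/6) = 24173/6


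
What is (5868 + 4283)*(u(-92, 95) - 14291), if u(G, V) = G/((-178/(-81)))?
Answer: -12948869375/89 ≈ -1.4549e+8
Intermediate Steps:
u(G, V) = 81*G/178 (u(G, V) = G/((-178*(-1/81))) = G/(178/81) = G*(81/178) = 81*G/178)
(5868 + 4283)*(u(-92, 95) - 14291) = (5868 + 4283)*((81/178)*(-92) - 14291) = 10151*(-3726/89 - 14291) = 10151*(-1275625/89) = -12948869375/89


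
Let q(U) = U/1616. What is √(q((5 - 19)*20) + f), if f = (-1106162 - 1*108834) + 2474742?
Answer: √51402668714/202 ≈ 1122.4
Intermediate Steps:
q(U) = U/1616 (q(U) = U*(1/1616) = U/1616)
f = 1259746 (f = (-1106162 - 108834) + 2474742 = -1214996 + 2474742 = 1259746)
√(q((5 - 19)*20) + f) = √(((5 - 19)*20)/1616 + 1259746) = √((-14*20)/1616 + 1259746) = √((1/1616)*(-280) + 1259746) = √(-35/202 + 1259746) = √(254468657/202) = √51402668714/202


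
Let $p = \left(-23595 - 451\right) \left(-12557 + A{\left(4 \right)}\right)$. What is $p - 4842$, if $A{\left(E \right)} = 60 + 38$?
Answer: $299584272$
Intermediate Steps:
$A{\left(E \right)} = 98$
$p = 299589114$ ($p = \left(-23595 - 451\right) \left(-12557 + 98\right) = \left(-24046\right) \left(-12459\right) = 299589114$)
$p - 4842 = 299589114 - 4842 = 299584272$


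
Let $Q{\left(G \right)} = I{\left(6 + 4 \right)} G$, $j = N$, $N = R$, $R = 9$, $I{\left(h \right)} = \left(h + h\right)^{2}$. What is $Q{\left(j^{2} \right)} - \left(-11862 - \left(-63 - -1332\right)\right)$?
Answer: $45531$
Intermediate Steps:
$I{\left(h \right)} = 4 h^{2}$ ($I{\left(h \right)} = \left(2 h\right)^{2} = 4 h^{2}$)
$N = 9$
$j = 9$
$Q{\left(G \right)} = 400 G$ ($Q{\left(G \right)} = 4 \left(6 + 4\right)^{2} G = 4 \cdot 10^{2} G = 4 \cdot 100 G = 400 G$)
$Q{\left(j^{2} \right)} - \left(-11862 - \left(-63 - -1332\right)\right) = 400 \cdot 9^{2} - \left(-11862 - \left(-63 - -1332\right)\right) = 400 \cdot 81 - \left(-11862 - \left(-63 + 1332\right)\right) = 32400 - \left(-11862 - 1269\right) = 32400 - -13131 = 32400 + 13131 = 45531$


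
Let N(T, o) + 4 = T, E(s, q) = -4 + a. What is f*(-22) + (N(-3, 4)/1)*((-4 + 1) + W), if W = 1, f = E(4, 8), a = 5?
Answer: -8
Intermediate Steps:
E(s, q) = 1 (E(s, q) = -4 + 5 = 1)
f = 1
N(T, o) = -4 + T
f*(-22) + (N(-3, 4)/1)*((-4 + 1) + W) = 1*(-22) + ((-4 - 3)/1)*((-4 + 1) + 1) = -22 + (1*(-7))*(-3 + 1) = -22 - 7*(-2) = -22 + 14 = -8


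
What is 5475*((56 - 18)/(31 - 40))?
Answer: -69350/3 ≈ -23117.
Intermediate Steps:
5475*((56 - 18)/(31 - 40)) = 5475*(38/(-9)) = 5475*(38*(-1/9)) = 5475*(-38/9) = -69350/3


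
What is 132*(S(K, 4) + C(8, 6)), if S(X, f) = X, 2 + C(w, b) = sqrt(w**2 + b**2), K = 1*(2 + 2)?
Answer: 1584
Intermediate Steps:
K = 4 (K = 1*4 = 4)
C(w, b) = -2 + sqrt(b**2 + w**2) (C(w, b) = -2 + sqrt(w**2 + b**2) = -2 + sqrt(b**2 + w**2))
132*(S(K, 4) + C(8, 6)) = 132*(4 + (-2 + sqrt(6**2 + 8**2))) = 132*(4 + (-2 + sqrt(36 + 64))) = 132*(4 + (-2 + sqrt(100))) = 132*(4 + (-2 + 10)) = 132*(4 + 8) = 132*12 = 1584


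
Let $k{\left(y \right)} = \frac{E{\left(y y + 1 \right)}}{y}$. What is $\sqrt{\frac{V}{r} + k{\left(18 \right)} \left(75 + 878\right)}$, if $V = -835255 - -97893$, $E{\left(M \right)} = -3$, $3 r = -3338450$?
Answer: $\frac{i \sqrt{75305082}}{690} \approx 12.577 i$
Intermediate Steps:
$r = - \frac{3338450}{3}$ ($r = \frac{1}{3} \left(-3338450\right) = - \frac{3338450}{3} \approx -1.1128 \cdot 10^{6}$)
$V = -737362$ ($V = -835255 + 97893 = -737362$)
$k{\left(y \right)} = - \frac{3}{y}$
$\sqrt{\frac{V}{r} + k{\left(18 \right)} \left(75 + 878\right)} = \sqrt{- \frac{737362}{- \frac{3338450}{3}} + - \frac{3}{18} \left(75 + 878\right)} = \sqrt{\left(-737362\right) \left(- \frac{3}{3338450}\right) + \left(-3\right) \frac{1}{18} \cdot 953} = \sqrt{\frac{381}{575} - \frac{953}{6}} = \sqrt{- \frac{545689}{3450}} = \frac{i \sqrt{75305082}}{690}$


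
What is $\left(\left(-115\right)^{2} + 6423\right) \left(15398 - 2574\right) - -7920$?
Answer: $251973872$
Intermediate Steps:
$\left(\left(-115\right)^{2} + 6423\right) \left(15398 - 2574\right) - -7920 = \left(13225 + 6423\right) 12824 + 7920 = 19648 \cdot 12824 + 7920 = 251965952 + 7920 = 251973872$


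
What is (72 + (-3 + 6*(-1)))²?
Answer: 3969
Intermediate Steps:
(72 + (-3 + 6*(-1)))² = (72 + (-3 - 6))² = (72 - 9)² = 63² = 3969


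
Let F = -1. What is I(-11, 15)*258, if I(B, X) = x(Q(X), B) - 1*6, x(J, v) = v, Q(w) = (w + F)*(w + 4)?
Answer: -4386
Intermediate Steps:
Q(w) = (-1 + w)*(4 + w) (Q(w) = (w - 1)*(w + 4) = (-1 + w)*(4 + w))
I(B, X) = -6 + B (I(B, X) = B - 1*6 = B - 6 = -6 + B)
I(-11, 15)*258 = (-6 - 11)*258 = -17*258 = -4386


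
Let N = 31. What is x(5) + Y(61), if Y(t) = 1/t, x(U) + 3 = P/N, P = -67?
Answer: -9729/1891 ≈ -5.1449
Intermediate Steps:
x(U) = -160/31 (x(U) = -3 - 67/31 = -160/31)
x(5) + Y(61) = -160/31 + 1/61 = -9729/1891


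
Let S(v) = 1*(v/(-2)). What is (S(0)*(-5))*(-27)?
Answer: 0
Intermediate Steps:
S(v) = -v/2 (S(v) = 1*(v*(-1/2)) = 1*(-v/2) = -v/2)
(S(0)*(-5))*(-27) = (-1/2*0*(-5))*(-27) = (0*(-5))*(-27) = 0*(-27) = 0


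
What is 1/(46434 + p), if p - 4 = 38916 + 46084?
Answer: 1/131438 ≈ 7.6081e-6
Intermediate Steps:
p = 85004 (p = 4 + (38916 + 46084) = 4 + 85000 = 85004)
1/(46434 + p) = 1/(46434 + 85004) = 1/131438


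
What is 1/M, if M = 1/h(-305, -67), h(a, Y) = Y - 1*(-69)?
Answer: 2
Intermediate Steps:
h(a, Y) = 69 + Y (h(a, Y) = Y + 69 = 69 + Y)
M = ½ (M = 1/(69 - 67) = 1/2 = ½ ≈ 0.50000)
1/M = 1/(½) = 2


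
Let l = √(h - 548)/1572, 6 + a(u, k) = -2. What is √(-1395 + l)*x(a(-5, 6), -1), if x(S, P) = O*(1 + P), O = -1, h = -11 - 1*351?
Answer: 0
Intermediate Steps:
a(u, k) = -8 (a(u, k) = -6 - 2 = -8)
h = -362 (h = -11 - 351 = -362)
x(S, P) = -1 - P (x(S, P) = -(1 + P) = -1 - P)
l = I*√910/1572 (l = √(-362 - 548)/1572 = √(-910)*(1/1572) = (I*√910)*(1/1572) = I*√910/1572 ≈ 0.01919*I)
√(-1395 + l)*x(a(-5, 6), -1) = √(-1395 + I*√910/1572)*(-1 - 1*(-1)) = √(-1395 + I*√910/1572)*(-1 + 1) = √(-1395 + I*√910/1572)*0 = 0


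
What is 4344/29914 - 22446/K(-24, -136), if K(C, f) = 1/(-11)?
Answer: 3692975214/14957 ≈ 2.4691e+5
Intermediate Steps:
K(C, f) = -1/11
4344/29914 - 22446/K(-24, -136) = 4344/29914 - 22446/(-1/11) = 4344*(1/29914) - 22446*(-11) = 2172/14957 + 246906 = 3692975214/14957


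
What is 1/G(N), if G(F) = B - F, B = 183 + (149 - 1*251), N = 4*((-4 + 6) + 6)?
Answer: 1/49 ≈ 0.020408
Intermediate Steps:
N = 32 (N = 4*(2 + 6) = 4*8 = 32)
B = 81 (B = 183 + (149 - 251) = 183 - 102 = 81)
G(F) = 81 - F
1/G(N) = 1/(81 - 1*32) = 1/(81 - 32) = 1/49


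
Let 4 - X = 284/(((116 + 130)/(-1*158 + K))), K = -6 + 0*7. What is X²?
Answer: 336400/9 ≈ 37378.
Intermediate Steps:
K = -6 (K = -6 + 0 = -6)
X = 580/3 (X = 4 - 284/((116 + 130)/(-1*158 - 6)) = 4 - 284/(246/(-158 - 6)) = 4 - 284/(246/(-164)) = 4 - 284/(246*(-1/164)) = 4 - 284/(-3/2) = 4 - 284*(-2)/3 = 4 - 1*(-568/3) = 4 + 568/3 = 580/3 ≈ 193.33)
X² = (580/3)² = 336400/9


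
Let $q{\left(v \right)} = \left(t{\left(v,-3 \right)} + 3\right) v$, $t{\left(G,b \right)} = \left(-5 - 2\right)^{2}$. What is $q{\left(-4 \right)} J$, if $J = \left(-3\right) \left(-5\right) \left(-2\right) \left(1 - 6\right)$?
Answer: $-31200$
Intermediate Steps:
$t{\left(G,b \right)} = 49$ ($t{\left(G,b \right)} = \left(-7\right)^{2} = 49$)
$J = 150$ ($J = 15 \left(-2\right) \left(-5\right) = \left(-30\right) \left(-5\right) = 150$)
$q{\left(v \right)} = 52 v$ ($q{\left(v \right)} = \left(49 + 3\right) v = 52 v$)
$q{\left(-4 \right)} J = 52 \left(-4\right) 150 = \left(-208\right) 150 = -31200$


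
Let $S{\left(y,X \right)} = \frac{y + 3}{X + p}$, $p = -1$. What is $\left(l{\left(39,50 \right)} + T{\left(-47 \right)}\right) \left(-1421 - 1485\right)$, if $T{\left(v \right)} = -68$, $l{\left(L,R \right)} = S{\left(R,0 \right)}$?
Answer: $351626$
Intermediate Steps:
$S{\left(y,X \right)} = \frac{3 + y}{-1 + X}$ ($S{\left(y,X \right)} = \frac{y + 3}{X - 1} = \frac{3 + y}{-1 + X}$)
$l{\left(L,R \right)} = -3 - R$ ($l{\left(L,R \right)} = \frac{3 + R}{-1 + 0} = \frac{3 + R}{-1} = - (3 + R) = -3 - R$)
$\left(l{\left(39,50 \right)} + T{\left(-47 \right)}\right) \left(-1421 - 1485\right) = \left(\left(-3 - 50\right) - 68\right) \left(-1421 - 1485\right) = \left(\left(-3 - 50\right) - 68\right) \left(-2906\right) = \left(-53 - 68\right) \left(-2906\right) = \left(-121\right) \left(-2906\right) = 351626$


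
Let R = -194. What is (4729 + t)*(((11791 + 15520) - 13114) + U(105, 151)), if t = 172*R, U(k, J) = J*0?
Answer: -406587883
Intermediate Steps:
U(k, J) = 0
t = -33368 (t = 172*(-194) = -33368)
(4729 + t)*(((11791 + 15520) - 13114) + U(105, 151)) = (4729 - 33368)*(((11791 + 15520) - 13114) + 0) = -28639*((27311 - 13114) + 0) = -28639*(14197 + 0) = -28639*14197 = -406587883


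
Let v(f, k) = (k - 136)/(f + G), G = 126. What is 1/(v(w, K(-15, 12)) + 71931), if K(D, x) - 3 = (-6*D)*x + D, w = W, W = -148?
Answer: 11/790775 ≈ 1.3910e-5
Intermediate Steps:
w = -148
K(D, x) = 3 + D - 6*D*x (K(D, x) = 3 + ((-6*D)*x + D) = 3 + (-6*D*x + D) = 3 + (D - 6*D*x) = 3 + D - 6*D*x)
v(f, k) = (-136 + k)/(126 + f) (v(f, k) = (k - 136)/(f + 126) = (-136 + k)/(126 + f))
1/(v(w, K(-15, 12)) + 71931) = 1/((-136 + (3 - 15 - 6*(-15)*12))/(126 - 148) + 71931) = 1/((-136 + (3 - 15 + 1080))/(-22) + 71931) = 1/(-(-136 + 1068)/22 + 71931) = 1/(-1/22*932 + 71931) = 1/(-466/11 + 71931) = 1/(790775/11) = 11/790775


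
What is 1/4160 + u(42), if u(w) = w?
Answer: 174721/4160 ≈ 42.000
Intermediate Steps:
1/4160 + u(42) = 1/4160 + 42 = 174721/4160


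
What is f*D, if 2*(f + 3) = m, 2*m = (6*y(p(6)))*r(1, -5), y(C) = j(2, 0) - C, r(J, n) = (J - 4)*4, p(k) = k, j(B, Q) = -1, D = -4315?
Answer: -530745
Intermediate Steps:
r(J, n) = -16 + 4*J (r(J, n) = (-4 + J)*4 = -16 + 4*J)
y(C) = -1 - C
m = 252 (m = ((6*(-1 - 1*6))*(-16 + 4*1))/2 = ((6*(-1 - 6))*(-16 + 4))/2 = ((6*(-7))*(-12))/2 = (-42*(-12))/2 = (1/2)*504 = 252)
f = 123 (f = -3 + (1/2)*252 = -3 + 126 = 123)
f*D = 123*(-4315) = -530745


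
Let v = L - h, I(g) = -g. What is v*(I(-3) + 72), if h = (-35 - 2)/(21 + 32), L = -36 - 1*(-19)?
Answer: -64800/53 ≈ -1222.6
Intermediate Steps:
L = -17 (L = -36 + 19 = -17)
h = -37/53 ≈ -0.69811
v = -864/53 (v = -17 - 1*(-37/53) = -17 + 37/53 = -864/53 ≈ -16.302)
v*(I(-3) + 72) = -864*(-1*(-3) + 72)/53 = -864*(3 + 72)/53 = -864/53*75 = -64800/53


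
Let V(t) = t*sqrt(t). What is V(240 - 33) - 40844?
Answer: -40844 + 621*sqrt(23) ≈ -37866.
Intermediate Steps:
V(t) = t**(3/2)
V(240 - 33) - 40844 = (240 - 33)**(3/2) - 40844 = 207**(3/2) - 40844 = 621*sqrt(23) - 40844 = -40844 + 621*sqrt(23)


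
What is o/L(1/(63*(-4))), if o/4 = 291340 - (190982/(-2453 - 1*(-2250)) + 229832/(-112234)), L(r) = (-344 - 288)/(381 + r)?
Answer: -159839756130442501/226786978908 ≈ -7.0480e+5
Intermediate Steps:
L(r) = -632/(381 + r)
o = 13318453604728/11391751 (o = 4*(291340 - (190982/(-2453 - 1*(-2250)) + 229832/(-112234))) = 4*(291340 - (190982/(-2453 + 2250) + 229832*(-1/112234))) = 4*(291340 - (190982/(-203) - 114916/56117)) = 4*(291340 - (190982*(-1/203) - 114916/56117)) = 4*(291340 - (-190982/203 - 114916/56117)) = 4*(291340 - 1*(-10740664842/11391751)) = 4*(291340 + 10740664842/11391751) = 4*(3329613401182/11391751) = 13318453604728/11391751 ≈ 1.1691e+6)
o/L(1/(63*(-4))) = 13318453604728/(11391751*((-632/(381 + 1/(63*(-4)))))) = 13318453604728/(11391751*((-632/(381 + 1/(-252))))) = 13318453604728/(11391751*((-632/(381 - 1/252)))) = 13318453604728/(11391751*((-632/96011/252))) = 13318453604728/(11391751*((-632*252/96011))) = 13318453604728/(11391751*(-159264/96011)) = (13318453604728/11391751)*(-96011/159264) = -159839756130442501/226786978908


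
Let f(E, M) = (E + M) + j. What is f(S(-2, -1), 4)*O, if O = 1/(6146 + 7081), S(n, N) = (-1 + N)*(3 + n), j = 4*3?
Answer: 14/13227 ≈ 0.0010584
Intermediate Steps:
j = 12
f(E, M) = 12 + E + M (f(E, M) = (E + M) + 12 = 12 + E + M)
O = 1/13227 ≈ 7.5603e-5
f(S(-2, -1), 4)*O = (12 + (-3 - 1*(-2) + 3*(-1) - 1*(-2)) + 4)*(1/13227) = (12 + (-3 + 2 - 3 + 2) + 4)*(1/13227) = (12 - 2 + 4)*(1/13227) = 14*(1/13227) = 14/13227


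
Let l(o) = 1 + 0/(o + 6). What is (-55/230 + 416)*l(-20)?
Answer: 19125/46 ≈ 415.76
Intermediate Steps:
l(o) = 1 (l(o) = 1 + 0/(6 + o) = 1 + 0 = 1)
(-55/230 + 416)*l(-20) = (-55/230 + 416)*1 = (-55*1/230 + 416)*1 = (-11/46 + 416)*1 = (19125/46)*1 = 19125/46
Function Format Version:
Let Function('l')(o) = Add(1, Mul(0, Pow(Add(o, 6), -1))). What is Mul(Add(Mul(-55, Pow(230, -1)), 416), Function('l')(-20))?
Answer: Rational(19125, 46) ≈ 415.76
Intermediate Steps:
Function('l')(o) = 1 (Function('l')(o) = Add(1, Mul(0, Pow(Add(6, o), -1))) = Add(1, 0) = 1)
Mul(Add(Mul(-55, Pow(230, -1)), 416), Function('l')(-20)) = Mul(Add(Mul(-55, Pow(230, -1)), 416), 1) = Mul(Add(Mul(-55, Rational(1, 230)), 416), 1) = Mul(Add(Rational(-11, 46), 416), 1) = Mul(Rational(19125, 46), 1) = Rational(19125, 46)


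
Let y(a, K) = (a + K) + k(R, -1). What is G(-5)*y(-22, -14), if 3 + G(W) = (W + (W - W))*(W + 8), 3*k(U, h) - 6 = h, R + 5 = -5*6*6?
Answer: 618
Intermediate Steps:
R = -185 (R = -5 - 5*6*6 = -5 - 30*6 = -5 - 180 = -185)
k(U, h) = 2 + h/3
G(W) = -3 + W*(8 + W) (G(W) = -3 + (W + (W - W))*(W + 8) = -3 + (W + 0)*(8 + W) = -3 + W*(8 + W))
y(a, K) = 5/3 + K + a (y(a, K) = (a + K) + (2 + (1/3)*(-1)) = (K + a) + (2 - 1/3) = (K + a) + 5/3 = 5/3 + K + a)
G(-5)*y(-22, -14) = (-3 + (-5)**2 + 8*(-5))*(5/3 - 14 - 22) = (-3 + 25 - 40)*(-103/3) = -18*(-103/3) = 618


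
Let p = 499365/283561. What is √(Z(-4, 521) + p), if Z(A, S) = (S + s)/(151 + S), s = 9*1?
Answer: √1446596764538205/23819124 ≈ 1.5968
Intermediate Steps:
s = 9
Z(A, S) = (9 + S)/(151 + S) (Z(A, S) = (S + 9)/(151 + S) = (9 + S)/(151 + S))
p = 499365/283561 (p = 499365*(1/283561) = 499365/283561 ≈ 1.7610)
√(Z(-4, 521) + p) = √((9 + 521)/(151 + 521) + 499365/283561) = √(530/672 + 499365/283561) = √((1/672)*530 + 499365/283561) = √(265/336 + 499365/283561) = √(242930305/95276496) = √1446596764538205/23819124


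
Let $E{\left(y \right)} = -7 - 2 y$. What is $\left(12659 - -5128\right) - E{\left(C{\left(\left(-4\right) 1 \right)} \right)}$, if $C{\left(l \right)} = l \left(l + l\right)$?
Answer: $17858$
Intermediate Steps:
$C{\left(l \right)} = 2 l^{2}$ ($C{\left(l \right)} = l 2 l = 2 l^{2}$)
$\left(12659 - -5128\right) - E{\left(C{\left(\left(-4\right) 1 \right)} \right)} = \left(12659 - -5128\right) - \left(-7 - 2 \cdot 2 \left(\left(-4\right) 1\right)^{2}\right) = \left(12659 + 5128\right) - \left(-7 - 2 \cdot 2 \left(-4\right)^{2}\right) = 17787 - \left(-7 - 2 \cdot 2 \cdot 16\right) = 17787 - \left(-7 - 64\right) = 17787 - -71 = 17787 + 71 = 17858$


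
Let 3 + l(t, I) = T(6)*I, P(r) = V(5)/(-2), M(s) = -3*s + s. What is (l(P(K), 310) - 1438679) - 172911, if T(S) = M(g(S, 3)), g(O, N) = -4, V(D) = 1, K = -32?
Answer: -1609113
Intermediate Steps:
M(s) = -2*s
T(S) = 8 (T(S) = -2*(-4) = 8)
P(r) = -½ (P(r) = 1/(-2) = 1*(-½) = -½)
l(t, I) = -3 + 8*I
(l(P(K), 310) - 1438679) - 172911 = ((-3 + 8*310) - 1438679) - 172911 = ((-3 + 2480) - 1438679) - 172911 = (2477 - 1438679) - 172911 = -1436202 - 172911 = -1609113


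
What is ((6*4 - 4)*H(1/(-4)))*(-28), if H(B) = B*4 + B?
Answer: 700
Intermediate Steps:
H(B) = 5*B (H(B) = 4*B + B = 5*B)
((6*4 - 4)*H(1/(-4)))*(-28) = ((6*4 - 4)*(5/(-4)))*(-28) = ((24 - 4)*(5*(-¼)))*(-28) = (20*(-5/4))*(-28) = -25*(-28) = 700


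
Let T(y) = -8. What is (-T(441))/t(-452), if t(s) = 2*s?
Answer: -1/113 ≈ -0.0088496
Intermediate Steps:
(-T(441))/t(-452) = (-1*(-8))/((2*(-452))) = 8/(-904) = 8*(-1/904) = -1/113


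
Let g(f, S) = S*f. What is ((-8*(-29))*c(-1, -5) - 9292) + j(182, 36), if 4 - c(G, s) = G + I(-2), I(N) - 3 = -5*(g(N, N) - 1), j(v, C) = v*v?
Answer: 27776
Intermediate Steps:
j(v, C) = v²
I(N) = 8 - 5*N² (I(N) = 3 - 5*(N*N - 1) = 3 - 5*(N² - 1) = 3 - 5*(-1 + N²) = 3 + (5 - 5*N²) = 8 - 5*N²)
c(G, s) = 16 - G (c(G, s) = 4 - (G + (8 - 5*(-2)²)) = 4 - (G + (8 - 5*4)) = 4 - (G + (8 - 20)) = 4 - (G - 12) = 4 - (-12 + G) = 4 + (12 - G) = 16 - G)
((-8*(-29))*c(-1, -5) - 9292) + j(182, 36) = ((-8*(-29))*(16 - 1*(-1)) - 9292) + 182² = (232*(16 + 1) - 9292) + 33124 = (232*17 - 9292) + 33124 = (3944 - 9292) + 33124 = -5348 + 33124 = 27776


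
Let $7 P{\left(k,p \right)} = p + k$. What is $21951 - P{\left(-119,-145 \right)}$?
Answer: $\frac{153921}{7} \approx 21989.0$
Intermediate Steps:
$P{\left(k,p \right)} = \frac{k}{7} + \frac{p}{7}$ ($P{\left(k,p \right)} = \frac{p + k}{7} = \frac{k + p}{7} = \frac{k}{7} + \frac{p}{7}$)
$21951 - P{\left(-119,-145 \right)} = 21951 - \left(\frac{1}{7} \left(-119\right) + \frac{1}{7} \left(-145\right)\right) = 21951 - \left(-17 - \frac{145}{7}\right) = 21951 - - \frac{264}{7} = 21951 + \frac{264}{7} = \frac{153921}{7}$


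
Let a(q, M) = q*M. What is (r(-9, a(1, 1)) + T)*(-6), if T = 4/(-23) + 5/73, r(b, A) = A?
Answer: -9012/1679 ≈ -5.3675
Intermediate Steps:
a(q, M) = M*q
T = -177/1679 (T = 4*(-1/23) + 5*(1/73) = -4/23 + 5/73 = -177/1679 ≈ -0.10542)
(r(-9, a(1, 1)) + T)*(-6) = (1*1 - 177/1679)*(-6) = (1 - 177/1679)*(-6) = (1502/1679)*(-6) = -9012/1679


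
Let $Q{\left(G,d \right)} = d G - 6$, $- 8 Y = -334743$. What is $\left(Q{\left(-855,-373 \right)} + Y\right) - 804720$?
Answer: $- \frac{3551745}{8} \approx -4.4397 \cdot 10^{5}$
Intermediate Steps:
$Y = \frac{334743}{8}$ ($Y = \left(- \frac{1}{8}\right) \left(-334743\right) = \frac{334743}{8} \approx 41843.0$)
$Q{\left(G,d \right)} = -6 + G d$ ($Q{\left(G,d \right)} = G d - 6 = -6 + G d$)
$\left(Q{\left(-855,-373 \right)} + Y\right) - 804720 = \left(\left(-6 - -318915\right) + \frac{334743}{8}\right) - 804720 = \left(\left(-6 + 318915\right) + \frac{334743}{8}\right) - 804720 = \left(318909 + \frac{334743}{8}\right) - 804720 = \frac{2886015}{8} - 804720 = - \frac{3551745}{8}$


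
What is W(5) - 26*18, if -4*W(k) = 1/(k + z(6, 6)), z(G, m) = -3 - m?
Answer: -7487/16 ≈ -467.94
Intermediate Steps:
W(k) = -1/(4*(-9 + k)) (W(k) = -1/(4*(k + (-3 - 1*6))) = -1/(4*(k + (-3 - 6))) = -1/(4*(k - 9)) = -1/(4*(-9 + k)))
W(5) - 26*18 = -1/(-36 + 4*5) - 26*18 = -1/(-36 + 20) - 468 = -1/(-16) - 468 = -1*(-1/16) - 468 = 1/16 - 468 = -7487/16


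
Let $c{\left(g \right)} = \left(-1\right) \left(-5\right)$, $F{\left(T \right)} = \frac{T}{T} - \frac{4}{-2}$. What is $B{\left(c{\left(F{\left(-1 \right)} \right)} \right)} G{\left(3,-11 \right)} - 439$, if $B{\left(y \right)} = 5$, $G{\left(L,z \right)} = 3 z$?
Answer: $-604$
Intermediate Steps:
$F{\left(T \right)} = 3$ ($F{\left(T \right)} = 1 - -2 = 1 + 2 = 3$)
$c{\left(g \right)} = 5$
$B{\left(c{\left(F{\left(-1 \right)} \right)} \right)} G{\left(3,-11 \right)} - 439 = 5 \cdot 3 \left(-11\right) - 439 = 5 \left(-33\right) - 439 = -165 - 439 = -604$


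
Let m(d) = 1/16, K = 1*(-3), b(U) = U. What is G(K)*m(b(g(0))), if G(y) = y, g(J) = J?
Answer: -3/16 ≈ -0.18750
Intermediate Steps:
K = -3
m(d) = 1/16
G(K)*m(b(g(0))) = -3*1/16 = -3/16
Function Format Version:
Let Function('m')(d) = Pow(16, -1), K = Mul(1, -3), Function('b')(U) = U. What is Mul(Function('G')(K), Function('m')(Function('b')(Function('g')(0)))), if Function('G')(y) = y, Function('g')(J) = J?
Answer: Rational(-3, 16) ≈ -0.18750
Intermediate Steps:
K = -3
Function('m')(d) = Rational(1, 16)
Mul(Function('G')(K), Function('m')(Function('b')(Function('g')(0)))) = Mul(-3, Rational(1, 16)) = Rational(-3, 16)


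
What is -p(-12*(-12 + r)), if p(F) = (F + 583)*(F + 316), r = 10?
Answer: -206380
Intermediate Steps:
p(F) = (316 + F)*(583 + F) (p(F) = (583 + F)*(316 + F) = (316 + F)*(583 + F))
-p(-12*(-12 + r)) = -(184228 + (-12*(-12 + 10))² + 899*(-12*(-12 + 10))) = -(184228 + (-12*(-2))² + 899*(-12*(-2))) = -(184228 + 24² + 899*24) = -(184228 + 576 + 21576) = -1*206380 = -206380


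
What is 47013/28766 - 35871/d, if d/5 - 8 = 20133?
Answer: 336598089/263352730 ≈ 1.2781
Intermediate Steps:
d = 100705 (d = 40 + 5*20133 = 40 + 100665 = 100705)
47013/28766 - 35871/d = 47013/28766 - 35871/100705 = 47013*(1/28766) - 35871*1/100705 = 47013/28766 - 3261/9155 = 336598089/263352730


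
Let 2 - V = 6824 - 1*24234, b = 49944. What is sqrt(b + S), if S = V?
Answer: 6*sqrt(1871) ≈ 259.53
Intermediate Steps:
V = 17412 (V = 2 - (6824 - 1*24234) = 2 - (6824 - 24234) = 2 - 1*(-17410) = 2 + 17410 = 17412)
S = 17412
sqrt(b + S) = sqrt(49944 + 17412) = sqrt(67356) = 6*sqrt(1871)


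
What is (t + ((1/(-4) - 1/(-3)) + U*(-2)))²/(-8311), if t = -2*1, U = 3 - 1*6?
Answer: -2401/1196784 ≈ -0.0020062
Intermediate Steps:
U = -3 (U = 3 - 6 = -3)
t = -2
(t + ((1/(-4) - 1/(-3)) + U*(-2)))²/(-8311) = (-2 + ((1/(-4) - 1/(-3)) - 3*(-2)))²/(-8311) = (-2 + ((1*(-¼) - 1*(-⅓)) + 6))²*(-1/8311) = (-2 + ((-¼ + ⅓) + 6))²*(-1/8311) = (-2 + (1/12 + 6))²*(-1/8311) = (-2 + 73/12)²*(-1/8311) = (49/12)²*(-1/8311) = (2401/144)*(-1/8311) = -2401/1196784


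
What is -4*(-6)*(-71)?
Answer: -1704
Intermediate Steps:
-4*(-6)*(-71) = 24*(-71) = -1704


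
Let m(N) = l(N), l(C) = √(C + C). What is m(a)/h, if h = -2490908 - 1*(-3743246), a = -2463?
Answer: I*√4926/1252338 ≈ 5.6044e-5*I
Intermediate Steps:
l(C) = √2*√C (l(C) = √(2*C) = √2*√C)
m(N) = √2*√N
h = 1252338 (h = -2490908 + 3743246 = 1252338)
m(a)/h = (√2*√(-2463))/1252338 = (√2*(I*√2463))*(1/1252338) = (I*√4926)*(1/1252338) = I*√4926/1252338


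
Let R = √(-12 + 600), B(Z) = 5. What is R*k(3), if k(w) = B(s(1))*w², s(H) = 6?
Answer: 630*√3 ≈ 1091.2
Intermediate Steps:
R = 14*√3 (R = √588 = 14*√3 ≈ 24.249)
k(w) = 5*w²
R*k(3) = (14*√3)*(5*3²) = (14*√3)*(5*9) = (14*√3)*45 = 630*√3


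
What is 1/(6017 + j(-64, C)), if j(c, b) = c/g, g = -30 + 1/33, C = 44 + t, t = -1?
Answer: 989/5952925 ≈ 0.00016614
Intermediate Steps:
C = 43 (C = 44 - 1 = 43)
g = -989/33 (g = -30 + 1/33 = -989/33 ≈ -29.970)
j(c, b) = -33*c/989 (j(c, b) = c/(-989/33) = c*(-33/989) = -33*c/989)
1/(6017 + j(-64, C)) = 1/(6017 - 33/989*(-64)) = 1/(6017 + 2112/989) = 1/(5952925/989) = 989/5952925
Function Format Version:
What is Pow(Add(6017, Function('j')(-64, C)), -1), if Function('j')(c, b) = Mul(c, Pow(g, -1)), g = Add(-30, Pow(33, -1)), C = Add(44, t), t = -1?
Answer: Rational(989, 5952925) ≈ 0.00016614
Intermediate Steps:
C = 43 (C = Add(44, -1) = 43)
g = Rational(-989, 33) (g = Add(-30, Rational(1, 33)) = Rational(-989, 33) ≈ -29.970)
Function('j')(c, b) = Mul(Rational(-33, 989), c) (Function('j')(c, b) = Mul(c, Pow(Rational(-989, 33), -1)) = Mul(c, Rational(-33, 989)) = Mul(Rational(-33, 989), c))
Pow(Add(6017, Function('j')(-64, C)), -1) = Pow(Add(6017, Mul(Rational(-33, 989), -64)), -1) = Pow(Add(6017, Rational(2112, 989)), -1) = Pow(Rational(5952925, 989), -1) = Rational(989, 5952925)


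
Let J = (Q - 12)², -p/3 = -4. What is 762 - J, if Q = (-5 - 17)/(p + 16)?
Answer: 117311/196 ≈ 598.53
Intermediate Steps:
p = 12 (p = -3*(-4) = 12)
Q = -11/14 (Q = (-5 - 17)/(12 + 16) = -22/28 = -22*1/28 = -11/14 ≈ -0.78571)
J = 32041/196 (J = (-11/14 - 12)² = (-179/14)² = 32041/196 ≈ 163.47)
762 - J = 762 - 1*32041/196 = 762 - 32041/196 = 117311/196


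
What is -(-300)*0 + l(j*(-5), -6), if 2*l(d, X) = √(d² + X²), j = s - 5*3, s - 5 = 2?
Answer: √409 ≈ 20.224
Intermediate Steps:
s = 7 (s = 5 + 2 = 7)
j = -8 (j = 7 - 5*3 = 7 - 15 = -8)
l(d, X) = √(X² + d²)/2 (l(d, X) = √(d² + X²)/2 = √(X² + d²)/2)
-(-300)*0 + l(j*(-5), -6) = -(-300)*0 + √((-6)² + (-8*(-5))²)/2 = -50*0 + √(36 + 40²)/2 = 0 + √(36 + 1600)/2 = 0 + √1636/2 = 0 + (2*√409)/2 = 0 + √409 = √409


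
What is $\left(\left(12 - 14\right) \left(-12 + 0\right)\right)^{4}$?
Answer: $331776$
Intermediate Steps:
$\left(\left(12 - 14\right) \left(-12 + 0\right)\right)^{4} = \left(\left(-2\right) \left(-12\right)\right)^{4} = 24^{4} = 331776$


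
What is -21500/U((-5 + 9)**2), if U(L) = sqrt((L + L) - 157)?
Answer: 860*I*sqrt(5) ≈ 1923.0*I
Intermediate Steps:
U(L) = sqrt(-157 + 2*L) (U(L) = sqrt(2*L - 157) = sqrt(-157 + 2*L))
-21500/U((-5 + 9)**2) = -21500/sqrt(-157 + 2*(-5 + 9)**2) = -21500/sqrt(-157 + 2*4**2) = -21500/sqrt(-157 + 2*16) = -21500/sqrt(-157 + 32) = -21500*(-I*sqrt(5)/25) = -(-860)*I*sqrt(5) = 860*I*sqrt(5)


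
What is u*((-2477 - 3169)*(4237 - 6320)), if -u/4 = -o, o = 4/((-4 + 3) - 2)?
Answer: -62723296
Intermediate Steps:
o = -4/3 (o = 4/(-1 - 2) = 4/(-3) = 4*(-⅓) = -4/3 ≈ -1.3333)
u = -16/3 (u = -(-4)*(-4)/3 = -4*4/3 = -16/3 ≈ -5.3333)
u*((-2477 - 3169)*(4237 - 6320)) = -16*(-2477 - 3169)*(4237 - 6320)/3 = -(-30112)*(-2083) = -16/3*11760618 = -62723296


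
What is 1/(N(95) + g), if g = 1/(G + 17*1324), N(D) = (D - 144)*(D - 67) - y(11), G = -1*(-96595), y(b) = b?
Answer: -119103/164719448 ≈ -0.00072307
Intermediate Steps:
G = 96595
N(D) = -11 + (-144 + D)*(-67 + D) (N(D) = (D - 144)*(D - 67) - 1*11 = (-144 + D)*(-67 + D) - 11 = -11 + (-144 + D)*(-67 + D))
g = 1/119103 (g = 1/(96595 + 17*1324) = 1/(96595 + 22508) = 1/119103 ≈ 8.3961e-6)
1/(N(95) + g) = 1/((9637 + 95**2 - 211*95) + 1/119103) = 1/((9637 + 9025 - 20045) + 1/119103) = 1/(-1383 + 1/119103) = 1/(-164719448/119103) = -119103/164719448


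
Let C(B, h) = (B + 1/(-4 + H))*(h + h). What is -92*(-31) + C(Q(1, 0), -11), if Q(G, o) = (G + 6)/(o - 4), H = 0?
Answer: 2896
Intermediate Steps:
Q(G, o) = (6 + G)/(-4 + o)
C(B, h) = 2*h*(-1/4 + B) (C(B, h) = (B + 1/(-4 + 0))*(h + h) = (B + 1/(-4))*(2*h) = (B - 1/4)*(2*h) = (-1/4 + B)*(2*h) = 2*h*(-1/4 + B))
-92*(-31) + C(Q(1, 0), -11) = -92*(-31) + (1/2)*(-11)*(-1 + 4*((6 + 1)/(-4 + 0))) = 2852 + (1/2)*(-11)*(-1 + 4*(7/(-4))) = 2852 + (1/2)*(-11)*(-1 + 4*(-1/4*7)) = 2852 + (1/2)*(-11)*(-1 + 4*(-7/4)) = 2852 + (1/2)*(-11)*(-1 - 7) = 2852 + (1/2)*(-11)*(-8) = 2852 + 44 = 2896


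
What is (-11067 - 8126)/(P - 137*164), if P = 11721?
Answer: 19193/10747 ≈ 1.7859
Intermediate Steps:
(-11067 - 8126)/(P - 137*164) = (-11067 - 8126)/(11721 - 137*164) = -19193/(11721 - 22468) = -19193/(-10747) = -19193*(-1/10747) = 19193/10747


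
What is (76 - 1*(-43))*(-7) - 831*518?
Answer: -431291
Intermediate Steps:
(76 - 1*(-43))*(-7) - 831*518 = (76 + 43)*(-7) - 430458 = 119*(-7) - 430458 = -833 - 430458 = -431291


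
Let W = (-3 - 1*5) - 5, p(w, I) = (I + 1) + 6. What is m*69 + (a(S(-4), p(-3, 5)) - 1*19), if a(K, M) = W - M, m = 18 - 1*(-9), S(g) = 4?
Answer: 1819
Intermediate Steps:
p(w, I) = 7 + I (p(w, I) = (1 + I) + 6 = 7 + I)
W = -13 (W = (-3 - 5) - 5 = -8 - 5 = -13)
m = 27 (m = 18 + 9 = 27)
a(K, M) = -13 - M
m*69 + (a(S(-4), p(-3, 5)) - 1*19) = 27*69 + ((-13 - (7 + 5)) - 1*19) = 1863 + ((-13 - 1*12) - 19) = 1863 + ((-13 - 12) - 19) = 1863 + (-25 - 19) = 1863 - 44 = 1819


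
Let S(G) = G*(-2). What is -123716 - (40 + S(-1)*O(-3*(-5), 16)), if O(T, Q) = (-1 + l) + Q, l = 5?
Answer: -123796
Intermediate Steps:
S(G) = -2*G
O(T, Q) = 4 + Q (O(T, Q) = (-1 + 5) + Q = 4 + Q)
-123716 - (40 + S(-1)*O(-3*(-5), 16)) = -123716 - (40 + (-2*(-1))*(4 + 16)) = -123716 - (40 + 2*20) = -123716 - (40 + 40) = -123716 - 1*80 = -123716 - 80 = -123796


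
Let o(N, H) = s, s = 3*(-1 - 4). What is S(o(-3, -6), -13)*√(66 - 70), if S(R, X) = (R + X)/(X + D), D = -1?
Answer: 4*I ≈ 4.0*I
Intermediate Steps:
s = -15 (s = 3*(-5) = -15)
o(N, H) = -15
S(R, X) = (R + X)/(-1 + X) (S(R, X) = (R + X)/(X - 1) = (R + X)/(-1 + X))
S(o(-3, -6), -13)*√(66 - 70) = ((-15 - 13)/(-1 - 13))*√(66 - 70) = (-28/(-14))*√(-4) = (-1/14*(-28))*(2*I) = 2*(2*I) = 4*I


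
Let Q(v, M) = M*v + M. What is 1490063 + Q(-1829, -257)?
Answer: 1959859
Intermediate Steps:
Q(v, M) = M + M*v
1490063 + Q(-1829, -257) = 1490063 - 257*(1 - 1829) = 1490063 - 257*(-1828) = 1490063 + 469796 = 1959859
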